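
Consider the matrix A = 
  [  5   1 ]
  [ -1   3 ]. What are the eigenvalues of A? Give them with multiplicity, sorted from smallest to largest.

4, 4

Characteristic polynomial: p(λ) = λ^2 - 8λ + 16 = (λ - 4)^2.
Roots (with multiplicity): 4, 4.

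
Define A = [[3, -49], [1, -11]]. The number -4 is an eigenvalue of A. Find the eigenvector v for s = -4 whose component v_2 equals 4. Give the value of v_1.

28

A + 4I = [[7, -49], [1, -7]].
Solving (A + 4I)v = 0 gives the eigenspace spanned by (28, 4).
With v_2 = 4, v = (28, 4), so v_1 = 28.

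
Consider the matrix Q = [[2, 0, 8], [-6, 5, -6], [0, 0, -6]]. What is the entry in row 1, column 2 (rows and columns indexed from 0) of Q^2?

Characteristic polynomial: μ^3 - μ^2 - 32μ + 60 = (μ - 5)(μ - 2)(μ + 6), so the eigenvalues are -6, 2, 5.
μ=2: eigenvector (1, 2, 0).
μ=5: eigenvector (0, 1, 0).
μ=-6: eigenvector (-1, 0, 1).
P = [[1, 0, -1], [2, 1, 0], [0, 0, 1]], D = diag(2, 5, -6), P⁻¹ = [[1, 0, 1], [-2, 1, -2], [0, 0, 1]].
Q² = P·diag(4, 25, 36)·P⁻¹ = [[4, 0, -32], [-42, 25, -42], [0, 0, 36]].
The requested entry is -42.

-42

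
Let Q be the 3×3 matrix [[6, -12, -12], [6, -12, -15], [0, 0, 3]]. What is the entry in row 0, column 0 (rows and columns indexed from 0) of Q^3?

216

Characteristic polynomial: r^3 + 3r^2 - 18r = r(r - 3)(r + 6), so the eigenvalues are -6, 0, 3.
r=-6: eigenvector (1, 1, 0).
r=0: eigenvector (-2, -1, 0).
r=3: eigenvector (0, -1, 1).
P = [[1, -2, 0], [1, -1, -1], [0, 0, 1]], D = diag(-6, 0, 3), P⁻¹ = [[-1, 2, 2], [-1, 1, 1], [0, 0, 1]].
Q³ = P·diag(-216, 0, 27)·P⁻¹ = [[216, -432, -432], [216, -432, -459], [0, 0, 27]].
The requested entry is 216.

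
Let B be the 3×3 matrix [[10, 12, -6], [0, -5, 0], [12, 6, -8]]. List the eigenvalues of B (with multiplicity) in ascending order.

-5, -2, 4

Characteristic polynomial: p(λ) = λ^3 + 3λ^2 - 18λ - 40 = (λ - 4)(λ + 2)(λ + 5).
Roots (with multiplicity): -5, -2, 4.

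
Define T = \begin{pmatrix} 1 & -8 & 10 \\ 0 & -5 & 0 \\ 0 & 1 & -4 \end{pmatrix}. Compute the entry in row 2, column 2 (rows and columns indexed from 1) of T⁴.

625

Characteristic polynomial: λ^3 + 8λ^2 + 11λ - 20 = (λ - 1)(λ + 4)(λ + 5), so the eigenvalues are -5, -4, 1.
λ=1: eigenvector (1, 0, 0).
λ=-5: eigenvector (3, 1, -1).
λ=-4: eigenvector (-2, 0, 1).
P = [[1, 3, -2], [0, 1, 0], [0, -1, 1]], D = diag(1, -5, -4), P⁻¹ = [[1, -1, 2], [0, 1, 0], [0, 1, 1]].
T⁴ = P·diag(1, 625, 256)·P⁻¹ = [[1, 1362, -510], [0, 625, 0], [0, -369, 256]].
The requested entry is 625.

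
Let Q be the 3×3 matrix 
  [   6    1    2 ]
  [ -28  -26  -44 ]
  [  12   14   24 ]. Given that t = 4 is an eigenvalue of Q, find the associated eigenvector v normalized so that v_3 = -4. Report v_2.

Q − 4I = [[2, 1, 2], [-28, -30, -44], [12, 14, 20]].
Solving (Q − 4I)v = 0 gives the eigenspace spanned by (2, 4, -4).
With v_3 = -4, v = (2, 4, -4), so v_2 = 4.

4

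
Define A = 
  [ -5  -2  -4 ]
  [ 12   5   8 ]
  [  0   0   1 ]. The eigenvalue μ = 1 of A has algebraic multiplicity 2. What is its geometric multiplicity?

2

A − 1I = [[-6, -2, -4], [12, 4, 8], [0, 0, 0]].
This matrix has rank 1, so its null space has dimension 3 − 1 = 2.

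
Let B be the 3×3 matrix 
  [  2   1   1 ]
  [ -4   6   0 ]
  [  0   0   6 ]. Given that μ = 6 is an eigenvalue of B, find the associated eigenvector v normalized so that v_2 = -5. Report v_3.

B − 6I = [[-4, 1, 1], [-4, 0, 0], [0, 0, 0]].
Solving (B − 6I)v = 0 gives the eigenspace spanned by (0, -5, 5).
With v_2 = -5, v = (0, -5, 5), so v_3 = 5.

5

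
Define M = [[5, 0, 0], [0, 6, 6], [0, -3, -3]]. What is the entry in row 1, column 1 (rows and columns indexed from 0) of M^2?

Characteristic polynomial: μ^3 - 8μ^2 + 15μ = μ(μ - 5)(μ - 3), so the eigenvalues are 0, 3, 5.
μ=5: eigenvector (1, 0, 0).
μ=0: eigenvector (0, -1, 1).
μ=3: eigenvector (0, 2, -1).
P = [[1, 0, 0], [0, -1, 2], [0, 1, -1]], D = diag(5, 0, 3), P⁻¹ = [[1, 0, 0], [0, 1, 2], [0, 1, 1]].
M² = P·diag(25, 0, 9)·P⁻¹ = [[25, 0, 0], [0, 18, 18], [0, -9, -9]].
The requested entry is 18.

18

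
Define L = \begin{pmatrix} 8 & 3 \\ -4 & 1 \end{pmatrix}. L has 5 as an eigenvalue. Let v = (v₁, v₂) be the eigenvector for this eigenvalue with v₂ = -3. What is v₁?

3

L − 5I = [[3, 3], [-4, -4]].
Solving (L − 5I)v = 0 gives the eigenspace spanned by (3, -3).
With v₂ = -3, v = (3, -3), so v₁ = 3.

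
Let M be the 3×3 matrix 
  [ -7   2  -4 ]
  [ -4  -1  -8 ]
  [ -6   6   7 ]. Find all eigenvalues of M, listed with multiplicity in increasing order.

-5, 1, 3

Characteristic polynomial: p(μ) = μ^3 + μ^2 - 17μ + 15 = (μ - 3)(μ - 1)(μ + 5).
Roots (with multiplicity): -5, 1, 3.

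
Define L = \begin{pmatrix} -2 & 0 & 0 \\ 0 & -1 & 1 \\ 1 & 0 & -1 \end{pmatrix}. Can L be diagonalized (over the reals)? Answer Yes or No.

No

Characteristic polynomial: p(λ) = λ^3 + 4λ^2 + 5λ + 2 = (λ + 1)^2(λ + 2).
λ = -1 has algebraic multiplicity 2; rank(L + 1I) = 2, so geometric multiplicity = 1.
Geometric multiplicity < algebraic multiplicity, so L is not diagonalizable.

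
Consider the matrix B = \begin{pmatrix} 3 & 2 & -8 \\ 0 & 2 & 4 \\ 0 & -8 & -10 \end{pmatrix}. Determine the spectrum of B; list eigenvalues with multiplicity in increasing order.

Characteristic polynomial: p(t) = t^3 + 5t^2 - 12t - 36 = (t - 3)(t + 2)(t + 6).
Roots (with multiplicity): -6, -2, 3.

-6, -2, 3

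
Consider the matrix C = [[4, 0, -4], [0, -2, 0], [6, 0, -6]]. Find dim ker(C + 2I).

2

C + 2I = [[6, 0, -4], [0, 0, 0], [6, 0, -4]].
This matrix has rank 1, so its null space has dimension 3 − 1 = 2.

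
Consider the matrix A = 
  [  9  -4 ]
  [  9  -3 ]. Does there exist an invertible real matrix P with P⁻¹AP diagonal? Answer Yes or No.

Characteristic polynomial: p(s) = s^2 - 6s + 9 = (s - 3)^2.
s = 3 has algebraic multiplicity 2; rank(A − 3I) = 1, so geometric multiplicity = 1.
Geometric multiplicity < algebraic multiplicity, so A is not diagonalizable.

No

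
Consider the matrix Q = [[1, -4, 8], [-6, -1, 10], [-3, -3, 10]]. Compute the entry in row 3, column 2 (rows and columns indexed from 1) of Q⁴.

Characteristic polynomial: t^3 - 10t^2 + 29t - 20 = (t - 5)(t - 4)(t - 1), so the eigenvalues are 1, 4, 5.
t=5: eigenvector (-1, 1, 0).
t=1: eigenvector (1, 2, 1).
t=4: eigenvector (0, 2, 1).
P = [[-1, 1, 0], [1, 2, 2], [0, 1, 1]], D = diag(5, 1, 4), P⁻¹ = [[0, 1, -2], [1, 1, -2], [-1, -1, 3]].
Q⁴ = P·diag(625, 1, 256)·P⁻¹ = [[1, -624, 1248], [-510, 115, 282], [-255, -255, 766]].
The requested entry is -255.

-255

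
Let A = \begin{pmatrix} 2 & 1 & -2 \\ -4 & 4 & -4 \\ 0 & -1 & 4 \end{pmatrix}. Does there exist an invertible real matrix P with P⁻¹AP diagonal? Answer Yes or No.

Characteristic polynomial: p(λ) = λ^3 - 10λ^2 + 32λ - 32 = (λ - 4)^2(λ - 2).
λ = 4 has algebraic multiplicity 2; rank(A − 4I) = 2, so geometric multiplicity = 1.
Geometric multiplicity < algebraic multiplicity, so A is not diagonalizable.

No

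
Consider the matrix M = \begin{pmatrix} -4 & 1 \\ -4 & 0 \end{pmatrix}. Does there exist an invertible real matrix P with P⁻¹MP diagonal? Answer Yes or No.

Characteristic polynomial: p(s) = s^2 + 4s + 4 = (s + 2)^2.
s = -2 has algebraic multiplicity 2; rank(M + 2I) = 1, so geometric multiplicity = 1.
Geometric multiplicity < algebraic multiplicity, so M is not diagonalizable.

No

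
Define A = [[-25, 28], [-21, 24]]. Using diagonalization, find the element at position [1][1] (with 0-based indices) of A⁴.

Characteristic polynomial: s^2 + s - 12 = (s - 3)(s + 4), so the eigenvalues are -4, 3.
s=3: eigenvector (1, 1).
s=-4: eigenvector (4, 3).
P = [[1, 4], [1, 3]], D = diag(3, -4), P⁻¹ = [[-3, 4], [1, -1]].
A⁴ = P·diag(81, 256)·P⁻¹ = [[781, -700], [525, -444]].
The requested entry is -444.

-444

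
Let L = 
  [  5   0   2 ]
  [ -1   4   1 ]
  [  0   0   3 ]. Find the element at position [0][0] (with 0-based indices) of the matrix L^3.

125

Characteristic polynomial: λ^3 - 12λ^2 + 47λ - 60 = (λ - 5)(λ - 4)(λ - 3), so the eigenvalues are 3, 4, 5.
λ=5: eigenvector (1, -1, 0).
λ=3: eigenvector (-1, -2, 1).
λ=4: eigenvector (0, 1, 0).
P = [[1, -1, 0], [-1, -2, 1], [0, 1, 0]], D = diag(5, 3, 4), P⁻¹ = [[1, 0, 1], [0, 0, 1], [1, 1, 3]].
L³ = P·diag(125, 27, 64)·P⁻¹ = [[125, 0, 98], [-61, 64, 13], [0, 0, 27]].
The requested entry is 125.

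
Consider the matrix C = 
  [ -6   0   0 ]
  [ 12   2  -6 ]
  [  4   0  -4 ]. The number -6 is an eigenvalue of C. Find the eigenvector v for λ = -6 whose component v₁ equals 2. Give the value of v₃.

-4

C + 6I = [[0, 0, 0], [12, 8, -6], [4, 0, 2]].
Solving (C + 6I)v = 0 gives the eigenspace spanned by (2, -6, -4).
With v₁ = 2, v = (2, -6, -4), so v₃ = -4.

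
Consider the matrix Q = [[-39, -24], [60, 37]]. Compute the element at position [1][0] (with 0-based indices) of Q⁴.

Characteristic polynomial: s^2 + 2s - 3 = (s - 1)(s + 3), so the eigenvalues are -3, 1.
s=-3: eigenvector (2, -3).
s=1: eigenvector (3, -5).
P = [[2, 3], [-3, -5]], D = diag(-3, 1), P⁻¹ = [[5, 3], [-3, -2]].
Q⁴ = P·diag(81, 1)·P⁻¹ = [[801, 480], [-1200, -719]].
The requested entry is -1200.

-1200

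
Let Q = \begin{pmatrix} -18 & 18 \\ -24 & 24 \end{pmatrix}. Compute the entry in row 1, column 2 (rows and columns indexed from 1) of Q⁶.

Characteristic polynomial: μ^2 - 6μ = μ(μ - 6), so the eigenvalues are 0, 6.
μ=6: eigenvector (3, 4).
μ=0: eigenvector (1, 1).
P = [[3, 1], [4, 1]], D = diag(6, 0), P⁻¹ = [[-1, 1], [4, -3]].
Q⁶ = P·diag(46656, 0)·P⁻¹ = [[-139968, 139968], [-186624, 186624]].
The requested entry is 139968.

139968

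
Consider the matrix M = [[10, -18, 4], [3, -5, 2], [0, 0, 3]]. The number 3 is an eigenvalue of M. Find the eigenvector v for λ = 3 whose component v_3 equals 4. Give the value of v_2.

M − 3I = [[7, -18, 4], [3, -8, 2], [0, 0, 0]].
Solving (M − 3I)v = 0 gives the eigenspace spanned by (8, 4, 4).
With v_3 = 4, v = (8, 4, 4), so v_2 = 4.

4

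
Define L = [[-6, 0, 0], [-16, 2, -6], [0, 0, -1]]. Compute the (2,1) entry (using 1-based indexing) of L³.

Characteristic polynomial: λ^3 + 5λ^2 - 8λ - 12 = (λ - 2)(λ + 1)(λ + 6), so the eigenvalues are -6, -1, 2.
λ=-6: eigenvector (1, 2, 0).
λ=2: eigenvector (0, 1, 0).
λ=-1: eigenvector (0, 2, 1).
P = [[1, 0, 0], [2, 1, 2], [0, 0, 1]], D = diag(-6, 2, -1), P⁻¹ = [[1, 0, 0], [-2, 1, -2], [0, 0, 1]].
L³ = P·diag(-216, 8, -1)·P⁻¹ = [[-216, 0, 0], [-448, 8, -18], [0, 0, -1]].
The requested entry is -448.

-448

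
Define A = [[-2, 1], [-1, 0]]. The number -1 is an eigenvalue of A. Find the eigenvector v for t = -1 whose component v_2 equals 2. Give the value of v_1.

2

A + 1I = [[-1, 1], [-1, 1]].
Solving (A + 1I)v = 0 gives the eigenspace spanned by (2, 2).
With v_2 = 2, v = (2, 2), so v_1 = 2.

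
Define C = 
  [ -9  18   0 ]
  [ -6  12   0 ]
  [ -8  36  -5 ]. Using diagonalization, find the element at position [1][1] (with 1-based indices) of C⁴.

Characteristic polynomial: r^3 + 2r^2 - 15r = r(r - 3)(r + 5), so the eigenvalues are -5, 0, 3.
r=3: eigenvector (3, 2, 6).
r=0: eigenvector (-2, -1, -4).
r=-5: eigenvector (0, 0, 1).
P = [[3, -2, 0], [2, -1, 0], [6, -4, 1]], D = diag(3, 0, -5), P⁻¹ = [[-1, 2, 0], [-2, 3, 0], [-2, 0, 1]].
C⁴ = P·diag(81, 0, 625)·P⁻¹ = [[-243, 486, 0], [-162, 324, 0], [-1736, 972, 625]].
The requested entry is -243.

-243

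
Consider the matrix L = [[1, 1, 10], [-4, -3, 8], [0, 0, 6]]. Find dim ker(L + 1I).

1

L + 1I = [[2, 1, 10], [-4, -2, 8], [0, 0, 7]].
This matrix has rank 2, so its null space has dimension 3 − 2 = 1.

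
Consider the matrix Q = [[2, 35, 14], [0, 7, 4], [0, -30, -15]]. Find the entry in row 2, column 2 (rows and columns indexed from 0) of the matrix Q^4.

3345

Characteristic polynomial: λ^3 + 6λ^2 - λ - 30 = (λ - 2)(λ + 3)(λ + 5), so the eigenvalues are -5, -3, 2.
λ=2: eigenvector (1, 0, 0).
λ=-5: eigenvector (1, 1, -3).
λ=-3: eigenvector (0, 2, -5).
P = [[1, 1, 0], [0, 1, 2], [0, -3, -5]], D = diag(2, -5, -3), P⁻¹ = [[1, 5, 2], [0, -5, -2], [0, 3, 1]].
Q⁴ = P·diag(16, 625, 81)·P⁻¹ = [[16, -3045, -1218], [0, -2639, -1088], [0, 8160, 3345]].
The requested entry is 3345.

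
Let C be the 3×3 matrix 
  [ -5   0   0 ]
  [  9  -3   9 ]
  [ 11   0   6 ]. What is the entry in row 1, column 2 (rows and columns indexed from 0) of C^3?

Characteristic polynomial: μ^3 + 2μ^2 - 33μ - 90 = (μ - 6)(μ + 3)(μ + 5), so the eigenvalues are -5, -3, 6.
μ=-5: eigenvector (1, 0, -1).
μ=-3: eigenvector (0, 1, 0).
μ=6: eigenvector (0, 1, 1).
P = [[1, 0, 0], [0, 1, 1], [-1, 0, 1]], D = diag(-5, -3, 6), P⁻¹ = [[1, 0, 0], [-1, 1, -1], [1, 0, 1]].
C³ = P·diag(-125, -27, 216)·P⁻¹ = [[-125, 0, 0], [243, -27, 243], [341, 0, 216]].
The requested entry is 243.

243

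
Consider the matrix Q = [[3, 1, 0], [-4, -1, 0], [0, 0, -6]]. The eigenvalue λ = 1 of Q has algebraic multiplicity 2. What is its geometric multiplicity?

1

Q − 1I = [[2, 1, 0], [-4, -2, 0], [0, 0, -7]].
This matrix has rank 2, so its null space has dimension 3 − 2 = 1.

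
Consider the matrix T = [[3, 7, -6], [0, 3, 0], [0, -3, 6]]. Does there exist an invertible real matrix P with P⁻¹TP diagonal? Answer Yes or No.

No

Characteristic polynomial: p(μ) = μ^3 - 12μ^2 + 45μ - 54 = (μ - 6)(μ - 3)^2.
μ = 3 has algebraic multiplicity 2; rank(T − 3I) = 2, so geometric multiplicity = 1.
Geometric multiplicity < algebraic multiplicity, so T is not diagonalizable.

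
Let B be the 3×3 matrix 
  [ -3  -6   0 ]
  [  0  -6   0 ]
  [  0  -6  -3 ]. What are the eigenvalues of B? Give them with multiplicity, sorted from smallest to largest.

-6, -3, -3

Characteristic polynomial: p(λ) = λ^3 + 12λ^2 + 45λ + 54 = (λ + 3)^2(λ + 6).
Roots (with multiplicity): -6, -3, -3.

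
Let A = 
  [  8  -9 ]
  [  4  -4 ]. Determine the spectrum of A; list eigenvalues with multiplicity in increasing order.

Characteristic polynomial: p(r) = r^2 - 4r + 4 = (r - 2)^2.
Roots (with multiplicity): 2, 2.

2, 2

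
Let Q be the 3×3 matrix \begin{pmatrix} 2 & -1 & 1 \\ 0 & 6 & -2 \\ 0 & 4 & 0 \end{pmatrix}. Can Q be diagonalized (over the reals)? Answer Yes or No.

No

Characteristic polynomial: p(s) = s^3 - 8s^2 + 20s - 16 = (s - 4)(s - 2)^2.
s = 2 has algebraic multiplicity 2; rank(Q − 2I) = 2, so geometric multiplicity = 1.
Geometric multiplicity < algebraic multiplicity, so Q is not diagonalizable.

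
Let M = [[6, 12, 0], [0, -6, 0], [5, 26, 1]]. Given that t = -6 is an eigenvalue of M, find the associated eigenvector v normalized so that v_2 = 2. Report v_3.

M + 6I = [[12, 12, 0], [0, 0, 0], [5, 26, 7]].
Solving (M + 6I)v = 0 gives the eigenspace spanned by (-2, 2, -6).
With v_2 = 2, v = (-2, 2, -6), so v_3 = -6.

-6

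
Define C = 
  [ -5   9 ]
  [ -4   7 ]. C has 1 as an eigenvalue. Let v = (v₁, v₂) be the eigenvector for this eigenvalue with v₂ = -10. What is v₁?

C − 1I = [[-6, 9], [-4, 6]].
Solving (C − 1I)v = 0 gives the eigenspace spanned by (-15, -10).
With v₂ = -10, v = (-15, -10), so v₁ = -15.

-15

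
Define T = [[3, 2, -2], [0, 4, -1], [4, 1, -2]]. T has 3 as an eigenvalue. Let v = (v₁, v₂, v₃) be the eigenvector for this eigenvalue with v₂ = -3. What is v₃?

-3

T − 3I = [[0, 2, -2], [0, 1, -1], [4, 1, -5]].
Solving (T − 3I)v = 0 gives the eigenspace spanned by (-3, -3, -3).
With v₂ = -3, v = (-3, -3, -3), so v₃ = -3.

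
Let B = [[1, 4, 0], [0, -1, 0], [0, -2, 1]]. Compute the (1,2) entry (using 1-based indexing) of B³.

Characteristic polynomial: t^3 - t^2 - t + 1 = (t - 1)^2(t + 1), so the eigenvalues are -1, 1, 1.
t=1: eigenvector (2, 0, -1).
t=1: eigenvector (1, 0, 0).
t=-1: eigenvector (-2, 1, 1).
P = [[2, 1, -2], [0, 0, 1], [-1, 0, 1]], D = diag(1, 1, -1), P⁻¹ = [[0, 1, -1], [1, 0, 2], [0, 1, 0]].
B³ = P·diag(1, 1, -1)·P⁻¹ = [[1, 4, 0], [0, -1, 0], [0, -2, 1]].
The requested entry is 4.

4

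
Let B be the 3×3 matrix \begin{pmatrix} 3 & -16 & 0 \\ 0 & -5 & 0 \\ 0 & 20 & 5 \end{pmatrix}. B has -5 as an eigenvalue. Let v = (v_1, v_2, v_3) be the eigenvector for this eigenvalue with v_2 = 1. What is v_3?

B + 5I = [[8, -16, 0], [0, 0, 0], [0, 20, 10]].
Solving (B + 5I)v = 0 gives the eigenspace spanned by (2, 1, -2).
With v_2 = 1, v = (2, 1, -2), so v_3 = -2.

-2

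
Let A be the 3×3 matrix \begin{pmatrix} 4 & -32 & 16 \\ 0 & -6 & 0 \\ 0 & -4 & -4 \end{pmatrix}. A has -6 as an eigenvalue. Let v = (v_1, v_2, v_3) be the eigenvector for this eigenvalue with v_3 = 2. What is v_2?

1

A + 6I = [[10, -32, 16], [0, 0, 0], [0, -4, 2]].
Solving (A + 6I)v = 0 gives the eigenspace spanned by (0, 1, 2).
With v_3 = 2, v = (0, 1, 2), so v_2 = 1.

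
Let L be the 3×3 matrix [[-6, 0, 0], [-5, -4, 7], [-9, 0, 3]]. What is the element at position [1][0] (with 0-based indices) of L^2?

-13

Characteristic polynomial: λ^3 + 7λ^2 - 6λ - 72 = (λ - 3)(λ + 4)(λ + 6), so the eigenvalues are -6, -4, 3.
λ=-6: eigenvector (1, -1, 1).
λ=-4: eigenvector (0, 1, 0).
λ=3: eigenvector (0, 1, 1).
P = [[1, 0, 0], [-1, 1, 1], [1, 0, 1]], D = diag(-6, -4, 3), P⁻¹ = [[1, 0, 0], [2, 1, -1], [-1, 0, 1]].
L² = P·diag(36, 16, 9)·P⁻¹ = [[36, 0, 0], [-13, 16, -7], [27, 0, 9]].
The requested entry is -13.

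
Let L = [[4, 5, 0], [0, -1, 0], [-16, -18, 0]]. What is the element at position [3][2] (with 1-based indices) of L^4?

Characteristic polynomial: μ^3 - 3μ^2 - 4μ = μ(μ - 4)(μ + 1), so the eigenvalues are -1, 0, 4.
μ=-1: eigenvector (1, -1, -2).
μ=4: eigenvector (1, 0, -4).
μ=0: eigenvector (0, 0, 1).
P = [[1, 1, 0], [-1, 0, 0], [-2, -4, 1]], D = diag(-1, 4, 0), P⁻¹ = [[0, -1, 0], [1, 1, 0], [4, 2, 1]].
L⁴ = P·diag(1, 256, 0)·P⁻¹ = [[256, 255, 0], [0, 1, 0], [-1024, -1022, 0]].
The requested entry is -1022.

-1022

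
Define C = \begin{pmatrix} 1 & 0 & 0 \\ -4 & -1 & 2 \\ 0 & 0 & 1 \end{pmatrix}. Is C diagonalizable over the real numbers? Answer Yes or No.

Yes

Characteristic polynomial: p(r) = r^3 - r^2 - r + 1 = (r - 1)^2(r + 1).
r = 1 has algebraic multiplicity 2; rank(C − 1I) = 1, so geometric multiplicity = 2.
Every eigenvalue has geometric = algebraic multiplicity, so C is diagonalizable.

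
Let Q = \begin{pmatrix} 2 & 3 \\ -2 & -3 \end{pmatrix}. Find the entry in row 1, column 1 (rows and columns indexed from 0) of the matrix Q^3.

-3

Characteristic polynomial: μ^2 + μ = μ(μ + 1), so the eigenvalues are -1, 0.
μ=-1: eigenvector (1, -1).
μ=0: eigenvector (3, -2).
P = [[1, 3], [-1, -2]], D = diag(-1, 0), P⁻¹ = [[-2, -3], [1, 1]].
Q³ = P·diag(-1, 0)·P⁻¹ = [[2, 3], [-2, -3]].
The requested entry is -3.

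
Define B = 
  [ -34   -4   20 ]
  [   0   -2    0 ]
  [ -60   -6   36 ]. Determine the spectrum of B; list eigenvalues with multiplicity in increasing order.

Characteristic polynomial: p(r) = r^3 - 28r - 48 = (r - 6)(r + 2)(r + 4).
Roots (with multiplicity): -4, -2, 6.

-4, -2, 6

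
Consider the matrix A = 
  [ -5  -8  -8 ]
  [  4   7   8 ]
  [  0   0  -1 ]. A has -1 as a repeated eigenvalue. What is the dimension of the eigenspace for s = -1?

2

A + 1I = [[-4, -8, -8], [4, 8, 8], [0, 0, 0]].
This matrix has rank 1, so its null space has dimension 3 − 1 = 2.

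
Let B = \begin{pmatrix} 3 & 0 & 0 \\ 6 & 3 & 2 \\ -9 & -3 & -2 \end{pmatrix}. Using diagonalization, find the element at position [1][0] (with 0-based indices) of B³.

Characteristic polynomial: s^3 - 4s^2 + 3s = s(s - 3)(s - 1), so the eigenvalues are 0, 1, 3.
s=3: eigenvector (1, 2, -3).
s=1: eigenvector (0, 1, -1).
s=0: eigenvector (0, -2, 3).
P = [[1, 0, 0], [2, 1, -2], [-3, -1, 3]], D = diag(3, 1, 0), P⁻¹ = [[1, 0, 0], [0, 3, 2], [1, 1, 1]].
B³ = P·diag(27, 1, 0)·P⁻¹ = [[27, 0, 0], [54, 3, 2], [-81, -3, -2]].
The requested entry is 54.

54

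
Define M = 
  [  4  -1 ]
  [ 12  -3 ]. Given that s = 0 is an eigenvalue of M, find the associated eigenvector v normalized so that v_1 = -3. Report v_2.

M = [[4, -1], [12, -3]].
Solving (M)v = 0 gives the eigenspace spanned by (-3, -12).
With v_1 = -3, v = (-3, -12), so v_2 = -12.

-12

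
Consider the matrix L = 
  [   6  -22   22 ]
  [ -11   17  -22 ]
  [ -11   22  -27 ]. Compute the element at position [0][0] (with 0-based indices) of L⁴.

1296

Characteristic polynomial: t^3 + 4t^2 - 35t - 150 = (t - 6)(t + 5)^2, so the eigenvalues are -5, -5, 6.
t=-5: eigenvector (2, -1, -2).
t=6: eigenvector (-1, 1, 1).
t=-5: eigenvector (-2, 2, 3).
P = [[2, -1, -2], [-1, 1, 2], [-2, 1, 3]], D = diag(-5, 6, -5), P⁻¹ = [[1, 1, 0], [-1, 2, -2], [1, 0, 1]].
L⁴ = P·diag(625, 1296, 625)·P⁻¹ = [[1296, -1342, 1342], [-671, 1967, -1342], [-671, 1342, -717]].
The requested entry is 1296.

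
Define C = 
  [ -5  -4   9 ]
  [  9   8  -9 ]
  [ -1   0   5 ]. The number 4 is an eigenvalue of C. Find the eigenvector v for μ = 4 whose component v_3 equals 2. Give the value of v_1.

C − 4I = [[-9, -4, 9], [9, 4, -9], [-1, 0, 1]].
Solving (C − 4I)v = 0 gives the eigenspace spanned by (2, 0, 2).
With v_3 = 2, v = (2, 0, 2), so v_1 = 2.

2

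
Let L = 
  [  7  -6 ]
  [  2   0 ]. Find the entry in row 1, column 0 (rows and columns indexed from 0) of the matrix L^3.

74

Characteristic polynomial: μ^2 - 7μ + 12 = (μ - 4)(μ - 3), so the eigenvalues are 3, 4.
μ=3: eigenvector (-3, -2).
μ=4: eigenvector (2, 1).
P = [[-3, 2], [-2, 1]], D = diag(3, 4), P⁻¹ = [[1, -2], [2, -3]].
L³ = P·diag(27, 64)·P⁻¹ = [[175, -222], [74, -84]].
The requested entry is 74.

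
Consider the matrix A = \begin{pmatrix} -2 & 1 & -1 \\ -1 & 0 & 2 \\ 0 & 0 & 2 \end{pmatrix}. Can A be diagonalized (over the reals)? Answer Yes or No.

Characteristic polynomial: p(s) = s^3 - 3s - 2 = (s - 2)(s + 1)^2.
s = -1 has algebraic multiplicity 2; rank(A + 1I) = 2, so geometric multiplicity = 1.
Geometric multiplicity < algebraic multiplicity, so A is not diagonalizable.

No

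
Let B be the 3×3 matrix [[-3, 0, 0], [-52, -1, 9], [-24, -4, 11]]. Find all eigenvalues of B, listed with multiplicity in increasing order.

-3, 5, 5

Characteristic polynomial: p(t) = t^3 - 7t^2 - 5t + 75 = (t - 5)^2(t + 3).
Roots (with multiplicity): -3, 5, 5.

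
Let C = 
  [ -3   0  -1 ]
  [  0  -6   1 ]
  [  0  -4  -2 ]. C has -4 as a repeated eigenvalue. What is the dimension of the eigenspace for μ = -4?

1

C + 4I = [[1, 0, -1], [0, -2, 1], [0, -4, 2]].
This matrix has rank 2, so its null space has dimension 3 − 2 = 1.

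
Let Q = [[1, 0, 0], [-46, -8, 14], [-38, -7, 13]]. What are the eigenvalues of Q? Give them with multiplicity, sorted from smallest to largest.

-1, 1, 6

Characteristic polynomial: p(r) = r^3 - 6r^2 - r + 6 = (r - 6)(r - 1)(r + 1).
Roots (with multiplicity): -1, 1, 6.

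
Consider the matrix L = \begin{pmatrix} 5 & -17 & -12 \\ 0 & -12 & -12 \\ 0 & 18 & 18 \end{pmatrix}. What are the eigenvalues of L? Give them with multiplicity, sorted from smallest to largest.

0, 5, 6

Characteristic polynomial: p(r) = r^3 - 11r^2 + 30r = r(r - 6)(r - 5).
Roots (with multiplicity): 0, 5, 6.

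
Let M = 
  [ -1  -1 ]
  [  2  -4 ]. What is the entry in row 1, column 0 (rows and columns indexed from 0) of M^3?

38

Characteristic polynomial: λ^2 + 5λ + 6 = (λ + 2)(λ + 3), so the eigenvalues are -3, -2.
λ=-2: eigenvector (1, 1).
λ=-3: eigenvector (1, 2).
P = [[1, 1], [1, 2]], D = diag(-2, -3), P⁻¹ = [[2, -1], [-1, 1]].
M³ = P·diag(-8, -27)·P⁻¹ = [[11, -19], [38, -46]].
The requested entry is 38.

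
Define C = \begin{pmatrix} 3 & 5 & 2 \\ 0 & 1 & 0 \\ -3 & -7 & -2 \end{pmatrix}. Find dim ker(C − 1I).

C − 1I = [[2, 5, 2], [0, 0, 0], [-3, -7, -3]].
This matrix has rank 2, so its null space has dimension 3 − 2 = 1.

1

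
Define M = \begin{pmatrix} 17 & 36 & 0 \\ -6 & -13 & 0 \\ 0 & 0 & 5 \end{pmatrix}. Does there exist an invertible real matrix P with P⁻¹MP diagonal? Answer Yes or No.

Characteristic polynomial: p(r) = r^3 - 9r^2 + 15r + 25 = (r - 5)^2(r + 1).
r = 5 has algebraic multiplicity 2; rank(M − 5I) = 1, so geometric multiplicity = 2.
Every eigenvalue has geometric = algebraic multiplicity, so M is diagonalizable.

Yes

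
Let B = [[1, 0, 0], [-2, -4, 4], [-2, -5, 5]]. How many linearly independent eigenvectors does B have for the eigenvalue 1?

2

B − 1I = [[0, 0, 0], [-2, -5, 4], [-2, -5, 4]].
This matrix has rank 1, so its null space has dimension 3 − 1 = 2.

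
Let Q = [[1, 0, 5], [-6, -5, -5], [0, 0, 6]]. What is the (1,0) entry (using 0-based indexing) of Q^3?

-126

Characteristic polynomial: μ^3 - 2μ^2 - 29μ + 30 = (μ - 6)(μ - 1)(μ + 5), so the eigenvalues are -5, 1, 6.
μ=-5: eigenvector (0, 1, 0).
μ=1: eigenvector (1, -1, 0).
μ=6: eigenvector (1, -1, 1).
P = [[0, 1, 1], [1, -1, -1], [0, 0, 1]], D = diag(-5, 1, 6), P⁻¹ = [[1, 1, 0], [1, 0, -1], [0, 0, 1]].
Q³ = P·diag(-125, 1, 216)·P⁻¹ = [[1, 0, 215], [-126, -125, -215], [0, 0, 216]].
The requested entry is -126.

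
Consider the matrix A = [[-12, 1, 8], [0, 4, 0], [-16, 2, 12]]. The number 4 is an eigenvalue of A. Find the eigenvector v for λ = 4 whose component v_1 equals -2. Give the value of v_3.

A − 4I = [[-16, 1, 8], [0, 0, 0], [-16, 2, 8]].
Solving (A − 4I)v = 0 gives the eigenspace spanned by (-2, 0, -4).
With v_1 = -2, v = (-2, 0, -4), so v_3 = -4.

-4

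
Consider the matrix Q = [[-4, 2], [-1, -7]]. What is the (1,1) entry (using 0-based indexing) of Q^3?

-307

Characteristic polynomial: t^2 + 11t + 30 = (t + 5)(t + 6), so the eigenvalues are -6, -5.
t=-6: eigenvector (1, -1).
t=-5: eigenvector (2, -1).
P = [[1, 2], [-1, -1]], D = diag(-6, -5), P⁻¹ = [[-1, -2], [1, 1]].
Q³ = P·diag(-216, -125)·P⁻¹ = [[-34, 182], [-91, -307]].
The requested entry is -307.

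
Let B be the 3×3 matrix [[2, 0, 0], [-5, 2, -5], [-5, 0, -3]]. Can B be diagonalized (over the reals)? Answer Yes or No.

Yes

Characteristic polynomial: p(t) = t^3 - t^2 - 8t + 12 = (t - 2)^2(t + 3).
t = 2 has algebraic multiplicity 2; rank(B − 2I) = 1, so geometric multiplicity = 2.
Every eigenvalue has geometric = algebraic multiplicity, so B is diagonalizable.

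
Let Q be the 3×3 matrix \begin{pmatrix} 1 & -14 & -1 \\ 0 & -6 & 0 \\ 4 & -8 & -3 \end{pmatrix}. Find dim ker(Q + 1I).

1

Q + 1I = [[2, -14, -1], [0, -5, 0], [4, -8, -2]].
This matrix has rank 2, so its null space has dimension 3 − 2 = 1.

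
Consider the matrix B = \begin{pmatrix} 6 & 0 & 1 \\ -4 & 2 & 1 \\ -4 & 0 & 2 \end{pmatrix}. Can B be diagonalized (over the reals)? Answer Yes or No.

No

Characteristic polynomial: p(s) = s^3 - 10s^2 + 32s - 32 = (s - 4)^2(s - 2).
s = 4 has algebraic multiplicity 2; rank(B − 4I) = 2, so geometric multiplicity = 1.
Geometric multiplicity < algebraic multiplicity, so B is not diagonalizable.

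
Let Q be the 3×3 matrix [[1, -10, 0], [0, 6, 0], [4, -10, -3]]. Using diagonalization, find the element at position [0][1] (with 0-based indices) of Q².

-70

Characteristic polynomial: s^3 - 4s^2 - 15s + 18 = (s - 6)(s - 1)(s + 3), so the eigenvalues are -3, 1, 6.
s=-3: eigenvector (0, 0, 1).
s=6: eigenvector (-2, 1, -2).
s=1: eigenvector (1, 0, 1).
P = [[0, -2, 1], [0, 1, 0], [1, -2, 1]], D = diag(-3, 6, 1), P⁻¹ = [[-1, 0, 1], [0, 1, 0], [1, 2, 0]].
Q² = P·diag(9, 36, 1)·P⁻¹ = [[1, -70, 0], [0, 36, 0], [-8, -70, 9]].
The requested entry is -70.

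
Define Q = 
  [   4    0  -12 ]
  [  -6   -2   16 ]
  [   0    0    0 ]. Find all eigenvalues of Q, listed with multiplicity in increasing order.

Characteristic polynomial: p(s) = s^3 - 2s^2 - 8s = s(s - 4)(s + 2).
Roots (with multiplicity): -2, 0, 4.

-2, 0, 4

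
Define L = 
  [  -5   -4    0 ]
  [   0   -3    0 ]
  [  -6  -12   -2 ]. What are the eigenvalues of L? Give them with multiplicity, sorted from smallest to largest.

-5, -3, -2

Characteristic polynomial: p(λ) = λ^3 + 10λ^2 + 31λ + 30 = (λ + 2)(λ + 3)(λ + 5).
Roots (with multiplicity): -5, -3, -2.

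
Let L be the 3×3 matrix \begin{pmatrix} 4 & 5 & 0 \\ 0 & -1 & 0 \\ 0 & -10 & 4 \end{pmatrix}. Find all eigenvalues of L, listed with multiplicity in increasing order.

Characteristic polynomial: p(λ) = λ^3 - 7λ^2 + 8λ + 16 = (λ - 4)^2(λ + 1).
Roots (with multiplicity): -1, 4, 4.

-1, 4, 4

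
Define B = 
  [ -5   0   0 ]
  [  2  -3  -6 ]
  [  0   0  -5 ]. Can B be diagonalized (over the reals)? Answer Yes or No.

Yes

Characteristic polynomial: p(s) = s^3 + 13s^2 + 55s + 75 = (s + 3)(s + 5)^2.
s = -5 has algebraic multiplicity 2; rank(B + 5I) = 1, so geometric multiplicity = 2.
Every eigenvalue has geometric = algebraic multiplicity, so B is diagonalizable.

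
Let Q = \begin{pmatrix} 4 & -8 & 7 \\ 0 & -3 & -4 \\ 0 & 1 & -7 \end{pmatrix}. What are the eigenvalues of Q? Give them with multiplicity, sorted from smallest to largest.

-5, -5, 4

Characteristic polynomial: p(s) = s^3 + 6s^2 - 15s - 100 = (s - 4)(s + 5)^2.
Roots (with multiplicity): -5, -5, 4.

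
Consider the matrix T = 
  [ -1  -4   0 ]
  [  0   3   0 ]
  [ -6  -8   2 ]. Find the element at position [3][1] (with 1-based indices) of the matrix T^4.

Characteristic polynomial: λ^3 - 4λ^2 + λ + 6 = (λ - 3)(λ - 2)(λ + 1), so the eigenvalues are -1, 2, 3.
λ=3: eigenvector (-1, 1, -2).
λ=-1: eigenvector (1, 0, 2).
λ=2: eigenvector (0, 0, 1).
P = [[-1, 1, 0], [1, 0, 0], [-2, 2, 1]], D = diag(3, -1, 2), P⁻¹ = [[0, 1, 0], [1, 1, 0], [-2, 0, 1]].
T⁴ = P·diag(81, 1, 16)·P⁻¹ = [[1, -80, 0], [0, 81, 0], [-30, -160, 16]].
The requested entry is -30.

-30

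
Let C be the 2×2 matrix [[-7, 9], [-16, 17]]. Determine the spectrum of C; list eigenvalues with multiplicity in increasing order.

Characteristic polynomial: p(s) = s^2 - 10s + 25 = (s - 5)^2.
Roots (with multiplicity): 5, 5.

5, 5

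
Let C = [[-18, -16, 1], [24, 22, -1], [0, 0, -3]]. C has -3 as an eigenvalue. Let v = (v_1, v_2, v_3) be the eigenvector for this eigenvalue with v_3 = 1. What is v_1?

C + 3I = [[-15, -16, 1], [24, 25, -1], [0, 0, 0]].
Solving (C + 3I)v = 0 gives the eigenspace spanned by (-1, 1, 1).
With v_3 = 1, v = (-1, 1, 1), so v_1 = -1.

-1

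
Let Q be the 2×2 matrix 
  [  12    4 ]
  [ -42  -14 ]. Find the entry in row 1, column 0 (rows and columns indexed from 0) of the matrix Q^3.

Characteristic polynomial: s^2 + 2s = s(s + 2), so the eigenvalues are -2, 0.
s=0: eigenvector (1, -3).
s=-2: eigenvector (-2, 7).
P = [[1, -2], [-3, 7]], D = diag(0, -2), P⁻¹ = [[7, 2], [3, 1]].
Q³ = P·diag(0, -8)·P⁻¹ = [[48, 16], [-168, -56]].
The requested entry is -168.

-168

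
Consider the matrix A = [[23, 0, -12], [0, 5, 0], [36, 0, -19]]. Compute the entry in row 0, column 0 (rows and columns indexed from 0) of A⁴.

2497

Characteristic polynomial: t^3 - 9t^2 + 15t + 25 = (t - 5)^2(t + 1), so the eigenvalues are -1, 5, 5.
t=5: eigenvector (0, 1, 0).
t=-1: eigenvector (1, 0, 2).
t=5: eigenvector (-2, 0, -3).
P = [[0, 1, -2], [1, 0, 0], [0, 2, -3]], D = diag(5, -1, 5), P⁻¹ = [[0, 1, 0], [-3, 0, 2], [-2, 0, 1]].
A⁴ = P·diag(625, 1, 625)·P⁻¹ = [[2497, 0, -1248], [0, 625, 0], [3744, 0, -1871]].
The requested entry is 2497.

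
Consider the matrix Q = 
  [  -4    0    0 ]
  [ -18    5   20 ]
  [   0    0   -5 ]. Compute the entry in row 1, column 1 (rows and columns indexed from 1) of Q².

16

Characteristic polynomial: s^3 + 4s^2 - 25s - 100 = (s - 5)(s + 4)(s + 5), so the eigenvalues are -5, -4, 5.
s=-4: eigenvector (1, 2, 0).
s=-5: eigenvector (0, -2, 1).
s=5: eigenvector (0, 1, 0).
P = [[1, 0, 0], [2, -2, 1], [0, 1, 0]], D = diag(-4, -5, 5), P⁻¹ = [[1, 0, 0], [0, 0, 1], [-2, 1, 2]].
Q² = P·diag(16, 25, 25)·P⁻¹ = [[16, 0, 0], [-18, 25, 0], [0, 0, 25]].
The requested entry is 16.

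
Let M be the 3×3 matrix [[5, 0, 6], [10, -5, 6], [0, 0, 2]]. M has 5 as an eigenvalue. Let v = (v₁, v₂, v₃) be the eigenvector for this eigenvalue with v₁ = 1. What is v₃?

M − 5I = [[0, 0, 6], [10, -10, 6], [0, 0, -3]].
Solving (M − 5I)v = 0 gives the eigenspace spanned by (1, 1, 0).
With v₁ = 1, v = (1, 1, 0), so v₃ = 0.

0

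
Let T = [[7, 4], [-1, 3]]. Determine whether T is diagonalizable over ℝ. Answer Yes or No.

No

Characteristic polynomial: p(r) = r^2 - 10r + 25 = (r - 5)^2.
r = 5 has algebraic multiplicity 2; rank(T − 5I) = 1, so geometric multiplicity = 1.
Geometric multiplicity < algebraic multiplicity, so T is not diagonalizable.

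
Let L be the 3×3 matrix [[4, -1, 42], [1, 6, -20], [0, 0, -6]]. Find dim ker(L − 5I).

1

L − 5I = [[-1, -1, 42], [1, 1, -20], [0, 0, -11]].
This matrix has rank 2, so its null space has dimension 3 − 2 = 1.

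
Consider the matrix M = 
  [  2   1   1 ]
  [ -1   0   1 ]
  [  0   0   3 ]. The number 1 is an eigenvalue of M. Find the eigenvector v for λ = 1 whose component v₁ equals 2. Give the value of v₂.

-2

M − 1I = [[1, 1, 1], [-1, -1, 1], [0, 0, 2]].
Solving (M − 1I)v = 0 gives the eigenspace spanned by (2, -2, 0).
With v₁ = 2, v = (2, -2, 0), so v₂ = -2.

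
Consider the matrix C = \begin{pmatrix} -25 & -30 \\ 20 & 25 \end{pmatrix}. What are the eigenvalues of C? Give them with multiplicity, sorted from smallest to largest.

Characteristic polynomial: p(r) = r^2 - 25 = (r - 5)(r + 5).
Roots (with multiplicity): -5, 5.

-5, 5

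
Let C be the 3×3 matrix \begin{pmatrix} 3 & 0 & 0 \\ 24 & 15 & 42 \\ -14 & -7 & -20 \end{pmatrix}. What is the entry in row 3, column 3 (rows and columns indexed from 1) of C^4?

3886

Characteristic polynomial: s^3 + 2s^2 - 21s + 18 = (s - 3)(s - 1)(s + 6), so the eigenvalues are -6, 1, 3.
s=3: eigenvector (1, -2, 0).
s=1: eigenvector (0, 3, -1).
s=-6: eigenvector (0, -2, 1).
P = [[1, 0, 0], [-2, 3, -2], [0, -1, 1]], D = diag(3, 1, -6), P⁻¹ = [[1, 0, 0], [2, 1, 2], [2, 1, 3]].
C⁴ = P·diag(81, 1, 1296)·P⁻¹ = [[81, 0, 0], [-5340, -2589, -7770], [2590, 1295, 3886]].
The requested entry is 3886.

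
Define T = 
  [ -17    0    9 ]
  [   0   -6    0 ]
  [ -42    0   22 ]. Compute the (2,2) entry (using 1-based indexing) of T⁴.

Characteristic polynomial: λ^3 + λ^2 - 26λ + 24 = (λ - 4)(λ - 1)(λ + 6), so the eigenvalues are -6, 1, 4.
λ=1: eigenvector (1, 0, 2).
λ=4: eigenvector (3, 0, 7).
λ=-6: eigenvector (0, 1, 0).
P = [[1, 3, 0], [0, 0, 1], [2, 7, 0]], D = diag(1, 4, -6), P⁻¹ = [[7, 0, -3], [-2, 0, 1], [0, 1, 0]].
T⁴ = P·diag(1, 256, 1296)·P⁻¹ = [[-1529, 0, 765], [0, 1296, 0], [-3570, 0, 1786]].
The requested entry is 1296.

1296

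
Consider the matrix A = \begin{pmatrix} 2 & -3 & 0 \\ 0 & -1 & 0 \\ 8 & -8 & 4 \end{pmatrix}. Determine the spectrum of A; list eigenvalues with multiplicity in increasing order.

Characteristic polynomial: p(r) = r^3 - 5r^2 + 2r + 8 = (r - 4)(r - 2)(r + 1).
Roots (with multiplicity): -1, 2, 4.

-1, 2, 4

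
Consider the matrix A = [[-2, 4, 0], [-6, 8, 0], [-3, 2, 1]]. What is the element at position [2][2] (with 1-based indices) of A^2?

40

Characteristic polynomial: t^3 - 7t^2 + 14t - 8 = (t - 4)(t - 2)(t - 1), so the eigenvalues are 1, 2, 4.
t=2: eigenvector (1, 1, -1).
t=4: eigenvector (2, 3, 0).
t=1: eigenvector (0, 0, 1).
P = [[1, 2, 0], [1, 3, 0], [-1, 0, 1]], D = diag(2, 4, 1), P⁻¹ = [[3, -2, 0], [-1, 1, 0], [3, -2, 1]].
A² = P·diag(4, 16, 1)·P⁻¹ = [[-20, 24, 0], [-36, 40, 0], [-9, 6, 1]].
The requested entry is 40.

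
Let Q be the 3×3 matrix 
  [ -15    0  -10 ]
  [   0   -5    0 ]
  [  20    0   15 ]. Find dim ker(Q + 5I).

Q + 5I = [[-10, 0, -10], [0, 0, 0], [20, 0, 20]].
This matrix has rank 1, so its null space has dimension 3 − 1 = 2.

2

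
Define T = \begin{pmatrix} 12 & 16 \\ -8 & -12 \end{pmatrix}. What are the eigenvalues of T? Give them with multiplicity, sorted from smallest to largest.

Characteristic polynomial: p(λ) = λ^2 - 16 = (λ - 4)(λ + 4).
Roots (with multiplicity): -4, 4.

-4, 4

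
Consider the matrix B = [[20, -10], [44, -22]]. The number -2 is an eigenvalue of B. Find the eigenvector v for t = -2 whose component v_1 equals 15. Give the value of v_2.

33

B + 2I = [[22, -10], [44, -20]].
Solving (B + 2I)v = 0 gives the eigenspace spanned by (15, 33).
With v_1 = 15, v = (15, 33), so v_2 = 33.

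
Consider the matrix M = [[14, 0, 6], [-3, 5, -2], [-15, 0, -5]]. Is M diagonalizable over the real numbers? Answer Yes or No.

Characteristic polynomial: p(r) = r^3 - 14r^2 + 65r - 100 = (r - 5)^2(r - 4).
r = 5 has algebraic multiplicity 2; rank(M − 5I) = 1, so geometric multiplicity = 2.
Every eigenvalue has geometric = algebraic multiplicity, so M is diagonalizable.

Yes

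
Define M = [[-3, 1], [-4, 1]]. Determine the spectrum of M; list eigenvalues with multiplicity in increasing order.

Characteristic polynomial: p(μ) = μ^2 + 2μ + 1 = (μ + 1)^2.
Roots (with multiplicity): -1, -1.

-1, -1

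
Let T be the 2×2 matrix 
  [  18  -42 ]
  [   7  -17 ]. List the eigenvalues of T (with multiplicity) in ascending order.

Characteristic polynomial: p(μ) = μ^2 - μ - 12 = (μ - 4)(μ + 3).
Roots (with multiplicity): -3, 4.

-3, 4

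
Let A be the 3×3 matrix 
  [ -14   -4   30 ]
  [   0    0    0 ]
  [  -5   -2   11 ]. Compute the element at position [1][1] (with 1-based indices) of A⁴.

Characteristic polynomial: r^3 + 3r^2 - 4r = r(r - 1)(r + 4), so the eigenvalues are -4, 0, 1.
r=1: eigenvector (2, 0, 1).
r=0: eigenvector (4, 1, 2).
r=-4: eigenvector (-3, 0, -1).
P = [[2, 4, -3], [0, 1, 0], [1, 2, -1]], D = diag(1, 0, -4), P⁻¹ = [[-1, -2, 3], [0, 1, 0], [-1, 0, 2]].
A⁴ = P·diag(1, 0, 256)·P⁻¹ = [[766, -4, -1530], [0, 0, 0], [255, -2, -509]].
The requested entry is 766.

766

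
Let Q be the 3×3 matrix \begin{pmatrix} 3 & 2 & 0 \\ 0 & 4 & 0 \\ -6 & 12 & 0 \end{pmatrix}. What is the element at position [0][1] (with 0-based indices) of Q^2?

14

Characteristic polynomial: r^3 - 7r^2 + 12r = r(r - 4)(r - 3), so the eigenvalues are 0, 3, 4.
r=3: eigenvector (1, 0, -2).
r=4: eigenvector (2, 1, 0).
r=0: eigenvector (0, 0, 1).
P = [[1, 2, 0], [0, 1, 0], [-2, 0, 1]], D = diag(3, 4, 0), P⁻¹ = [[1, -2, 0], [0, 1, 0], [2, -4, 1]].
Q² = P·diag(9, 16, 0)·P⁻¹ = [[9, 14, 0], [0, 16, 0], [-18, 36, 0]].
The requested entry is 14.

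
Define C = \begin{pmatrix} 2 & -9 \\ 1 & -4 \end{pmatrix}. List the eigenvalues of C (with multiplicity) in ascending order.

Characteristic polynomial: p(s) = s^2 + 2s + 1 = (s + 1)^2.
Roots (with multiplicity): -1, -1.

-1, -1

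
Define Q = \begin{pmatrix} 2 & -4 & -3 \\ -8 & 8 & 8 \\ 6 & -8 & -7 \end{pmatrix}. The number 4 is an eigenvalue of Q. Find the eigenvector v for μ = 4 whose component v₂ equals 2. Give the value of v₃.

-2

Q − 4I = [[-2, -4, -3], [-8, 4, 8], [6, -8, -11]].
Solving (Q − 4I)v = 0 gives the eigenspace spanned by (-1, 2, -2).
With v₂ = 2, v = (-1, 2, -2), so v₃ = -2.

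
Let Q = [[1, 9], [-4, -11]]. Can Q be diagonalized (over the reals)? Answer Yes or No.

Characteristic polynomial: p(μ) = μ^2 + 10μ + 25 = (μ + 5)^2.
μ = -5 has algebraic multiplicity 2; rank(Q + 5I) = 1, so geometric multiplicity = 1.
Geometric multiplicity < algebraic multiplicity, so Q is not diagonalizable.

No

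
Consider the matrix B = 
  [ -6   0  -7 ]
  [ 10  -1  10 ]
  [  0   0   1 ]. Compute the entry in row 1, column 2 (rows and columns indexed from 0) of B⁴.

-2590

Characteristic polynomial: λ^3 + 6λ^2 - λ - 6 = (λ - 1)(λ + 1)(λ + 6), so the eigenvalues are -6, -1, 1.
λ=-6: eigenvector (1, -2, 0).
λ=1: eigenvector (-1, 0, 1).
λ=-1: eigenvector (0, 1, 0).
P = [[1, -1, 0], [-2, 0, 1], [0, 1, 0]], D = diag(-6, 1, -1), P⁻¹ = [[1, 0, 1], [0, 0, 1], [2, 1, 2]].
B⁴ = P·diag(1296, 1, 1)·P⁻¹ = [[1296, 0, 1295], [-2590, 1, -2590], [0, 0, 1]].
The requested entry is -2590.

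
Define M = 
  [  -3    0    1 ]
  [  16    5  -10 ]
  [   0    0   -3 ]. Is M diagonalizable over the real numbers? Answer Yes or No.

No

Characteristic polynomial: p(r) = r^3 + r^2 - 21r - 45 = (r - 5)(r + 3)^2.
r = -3 has algebraic multiplicity 2; rank(M + 3I) = 2, so geometric multiplicity = 1.
Geometric multiplicity < algebraic multiplicity, so M is not diagonalizable.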